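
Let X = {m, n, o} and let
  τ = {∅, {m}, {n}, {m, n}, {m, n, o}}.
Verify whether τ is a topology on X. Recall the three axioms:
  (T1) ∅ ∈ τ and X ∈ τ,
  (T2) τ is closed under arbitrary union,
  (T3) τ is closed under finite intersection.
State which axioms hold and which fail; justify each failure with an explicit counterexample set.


τ IS a topology on X.

Axiom (T1): ∅ ∈ τ? Yes; X ∈ τ? Yes.
Axiom (T2/T3): check pairwise unions and intersections of members of τ.
All pairwise intersections and unions checked — each lies in τ. Therefore τ satisfies (T1), (T2), (T3): it IS a topology on X.


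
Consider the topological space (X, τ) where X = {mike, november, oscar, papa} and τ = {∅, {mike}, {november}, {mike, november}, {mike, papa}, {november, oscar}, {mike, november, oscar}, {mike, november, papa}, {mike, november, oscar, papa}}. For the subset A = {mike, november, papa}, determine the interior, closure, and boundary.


int(A) = {mike, november, papa}, cl(A) = {mike, november, oscar, papa}, ∂A = {oscar}.

Closed sets in (X, τ) are complements of opens:
  closed(X, τ) = {∅, {oscar}, {papa}, {mike, papa}, {november, oscar}, {oscar, papa}, {mike, oscar, papa}, {november, oscar, papa}, {mike, november, oscar, papa}}.
int(A) = ⋃ {U ∈ τ : U ⊆ A}. Opens contained in A: ∅, {mike}, {november}, {mike, november}, {mike, papa}, {mike, november, papa}.
Taking the union of these: int(A) = {mike, november, papa}.
cl(A) = ⋂ {C closed : A ⊆ C}. Closed sets containing A: {mike, november, oscar, papa}.
Intersecting these: cl(A) = {mike, november, oscar, papa}.
∂A = cl(A) ∖ int(A) = {mike, november, oscar, papa} ∖ {mike, november, papa} = {oscar}.


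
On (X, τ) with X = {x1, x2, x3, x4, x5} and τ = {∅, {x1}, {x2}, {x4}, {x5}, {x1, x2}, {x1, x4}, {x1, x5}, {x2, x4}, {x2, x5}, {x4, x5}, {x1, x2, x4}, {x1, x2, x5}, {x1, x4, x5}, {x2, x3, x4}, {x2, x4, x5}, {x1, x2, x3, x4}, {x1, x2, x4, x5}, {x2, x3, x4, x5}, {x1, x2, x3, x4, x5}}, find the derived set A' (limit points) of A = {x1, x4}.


A' = {x3}

For each x ∈ X, list the open sets U ∈ τ with x ∈ U, then check whether U ∩ (A ∖ {x}) ≠ ∅ for every such U.
  x = x1: open {x1} ∋ x has {x1} ∩ (A ∖ {x1}) = ∅, so x is NOT a limit point.
  x = x2: open {x2} ∋ x has {x2} ∩ (A ∖ {x2}) = ∅, so x is NOT a limit point.
  x = x3: opens ∋ x are {x2, x3, x4}, {x1, x2, x3, x4}, {x2, x3, x4, x5}, {x1, x2, x3, x4, x5}; each meets A ∖ {x3}, so x IS a limit point.
  x = x4: open {x4} ∋ x has {x4} ∩ (A ∖ {x4}) = ∅, so x is NOT a limit point.
  x = x5: open {x5} ∋ x has {x5} ∩ (A ∖ {x5}) = ∅, so x is NOT a limit point.
Collecting: A' = {x3}.


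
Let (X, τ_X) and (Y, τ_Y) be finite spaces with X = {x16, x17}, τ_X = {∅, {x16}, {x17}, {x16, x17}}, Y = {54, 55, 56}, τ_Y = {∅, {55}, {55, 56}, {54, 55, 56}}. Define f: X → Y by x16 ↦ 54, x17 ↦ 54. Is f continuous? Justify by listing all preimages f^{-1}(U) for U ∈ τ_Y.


f IS continuous.

Compute f^{-1}(U) for each U ∈ τ_Y:
  U = ∅: f^{-1}(U) = ∅ ∈ τ_X ✓.
  U = {55}: f^{-1}(U) = ∅ ∈ τ_X ✓.
  U = {55, 56}: f^{-1}(U) = ∅ ∈ τ_X ✓.
  U = {54, 55, 56}: f^{-1}(U) = {x16, x17} ∈ τ_X ✓.
Every preimage lies in τ_X, so f IS continuous.


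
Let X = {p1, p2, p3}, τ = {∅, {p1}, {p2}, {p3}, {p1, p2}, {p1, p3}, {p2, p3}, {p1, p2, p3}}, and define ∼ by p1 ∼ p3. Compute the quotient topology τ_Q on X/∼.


X/∼ = {[p1=p3], [p2]}; |τ_Q| = 4.

Equivalence classes: [p1=p3], [p2].
Quotient map π: X → X/∼ sends p1 ↦ [p1=p3], p2 ↦ [p2], p3 ↦ [p1=p3].
For each subset V ⊆ X/∼, compute π^{-1}(V) ⊆ X and check whether π^{-1}(V) ∈ τ. V is open in τ_Q iff π^{-1}(V) ∈ τ.
  V = {}: π^{-1}(V) = ∅ ∈ τ ✓.
  V = {[p1=p3]}: π^{-1}(V) = {p1, p3} ∈ τ ✓.
  V = {[p2]}: π^{-1}(V) = {p2} ∈ τ ✓.
  V = {[p1=p3], [p2]}: π^{-1}(V) = {p1, p2, p3} ∈ τ ✓.
Open sets in the quotient: τ_Q = {{}, {[p1=p3]}, {[p2]}, {[p1=p3], [p2]}} (4 elements).


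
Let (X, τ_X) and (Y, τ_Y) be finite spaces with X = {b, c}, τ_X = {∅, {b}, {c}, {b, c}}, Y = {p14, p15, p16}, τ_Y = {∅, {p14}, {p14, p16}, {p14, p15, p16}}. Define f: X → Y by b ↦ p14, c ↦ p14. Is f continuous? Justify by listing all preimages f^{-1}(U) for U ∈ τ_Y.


f IS continuous.

Compute f^{-1}(U) for each U ∈ τ_Y:
  U = ∅: f^{-1}(U) = ∅ ∈ τ_X ✓.
  U = {p14}: f^{-1}(U) = {b, c} ∈ τ_X ✓.
  U = {p14, p16}: f^{-1}(U) = {b, c} ∈ τ_X ✓.
  U = {p14, p15, p16}: f^{-1}(U) = {b, c} ∈ τ_X ✓.
Every preimage lies in τ_X, so f IS continuous.


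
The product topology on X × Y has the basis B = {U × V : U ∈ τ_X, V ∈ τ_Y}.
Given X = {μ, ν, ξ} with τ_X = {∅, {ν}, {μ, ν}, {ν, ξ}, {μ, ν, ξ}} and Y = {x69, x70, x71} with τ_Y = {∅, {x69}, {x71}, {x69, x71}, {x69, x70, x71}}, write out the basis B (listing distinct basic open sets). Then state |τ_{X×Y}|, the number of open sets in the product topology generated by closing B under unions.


Basis B = {∅ × ∅, {ν} × {x69}, {ν} × {x71}, {μ, ν} × {x69}, {μ, ν} × {x71}, {ν} × {x69, x71}, {ν, ξ} × {x69}, {ν, ξ} × {x71}, {μ, ν, ξ} × {x69}, {μ, ν, ξ} × {x71}, {ν} × {x69, x70, x71}, {μ, ν} × {x69, x71}, {ν, ξ} × {x69, x71}, {μ, ν} × {x69, x70, x71}, {μ, ν, ξ} × {x69, x71}, {ν, ξ} × {x69, x70, x71}, {μ, ν, ξ} × {x69, x70, x71}}; |τ_{X×Y}| = 50.

Enumerate products U × V with U ∈ τ_X, V ∈ τ_Y (deduplicated):
  ∅ × ∅ = {} (∅)
  {ν} × {x69} = {(ν,x69)}
  {ν} × {x71} = {(ν,x71)}
  {μ, ν} × {x69} = {(μ,x69), (ν,x69)}
  {μ, ν} × {x71} = {(μ,x71), (ν,x71)}
  {ν} × {x69, x71} = {(ν,x69), (ν,x71)}
  {ν, ξ} × {x69} = {(ν,x69), (ξ,x69)}
  {ν, ξ} × {x71} = {(ν,x71), (ξ,x71)}
  {μ, ν, ξ} × {x69} = {(μ,x69), (ν,x69), (ξ,x69)}
  {μ, ν, ξ} × {x71} = {(μ,x71), (ν,x71), (ξ,x71)}
  {ν} × {x69, x70, x71} = {(ν,x69), (ν,x70), (ν,x71)}
  {μ, ν} × {x69, x71} = {(μ,x69), (μ,x71), (ν,x69), (ν,x71)}
  {ν, ξ} × {x69, x71} = {(ν,x69), (ν,x71), (ξ,x69), (ξ,x71)}
  {μ, ν} × {x69, x70, x71} = {(μ,x69), (μ,x70), (μ,x71), (ν,x69), (ν,x70), (ν,x71)}
  {μ, ν, ξ} × {x69, x71} = {(μ,x69), (μ,x71), (ν,x69), (ν,x71), (ξ,x69), (ξ,x71)}
  {ν, ξ} × {x69, x70, x71} = {(ν,x69), (ν,x70), (ν,x71), (ξ,x69), (ξ,x70), (ξ,x71)}
  {μ, ν, ξ} × {x69, x70, x71} = {(μ,x69), (μ,x70), (μ,x71), (ν,x69), (ν,x70), (ν,x71), (ξ,x69), (ξ,x70), (ξ,x71)}
These 17 distinct sets form the basis B.
Close under arbitrary unions to get τ_{X×Y}; counting gives |τ_{X×Y}| = 50.


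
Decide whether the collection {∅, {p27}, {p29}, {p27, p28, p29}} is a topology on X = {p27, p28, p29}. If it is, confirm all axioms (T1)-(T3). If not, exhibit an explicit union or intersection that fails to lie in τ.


τ is NOT a topology on X.

Axiom (T1): ∅ ∈ τ? Yes; X ∈ τ? Yes.
Axiom (T2/T3): check pairwise unions and intersections of members of τ.
Counterexample for (T2): {p27} ∪ {p29} = {p27, p29} ∉ τ. Therefore τ is NOT a topology.


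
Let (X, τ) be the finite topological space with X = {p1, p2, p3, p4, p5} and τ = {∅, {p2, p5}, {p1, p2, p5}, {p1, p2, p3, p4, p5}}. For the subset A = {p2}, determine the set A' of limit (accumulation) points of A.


A' = {p1, p3, p4, p5}

For each x ∈ X, list the open sets U ∈ τ with x ∈ U, then check whether U ∩ (A ∖ {x}) ≠ ∅ for every such U.
  x = p1: opens ∋ x are {p1, p2, p5}, {p1, p2, p3, p4, p5}; each meets A ∖ {p1}, so x IS a limit point.
  x = p2: open {p2, p5} ∋ x has {p2, p5} ∩ (A ∖ {p2}) = ∅, so x is NOT a limit point.
  x = p3: opens ∋ x are {p1, p2, p3, p4, p5}; each meets A ∖ {p3}, so x IS a limit point.
  x = p4: opens ∋ x are {p1, p2, p3, p4, p5}; each meets A ∖ {p4}, so x IS a limit point.
  x = p5: opens ∋ x are {p2, p5}, {p1, p2, p5}, {p1, p2, p3, p4, p5}; each meets A ∖ {p5}, so x IS a limit point.
Collecting: A' = {p1, p3, p4, p5}.


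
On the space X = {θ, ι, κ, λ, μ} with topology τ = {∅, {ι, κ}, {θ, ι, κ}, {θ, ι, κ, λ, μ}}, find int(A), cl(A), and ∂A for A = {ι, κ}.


int(A) = {ι, κ}, cl(A) = {θ, ι, κ, λ, μ}, ∂A = {θ, λ, μ}.

Closed sets in (X, τ) are complements of opens:
  closed(X, τ) = {∅, {λ, μ}, {θ, λ, μ}, {θ, ι, κ, λ, μ}}.
int(A) = ⋃ {U ∈ τ : U ⊆ A}. Opens contained in A: ∅, {ι, κ}.
Taking the union of these: int(A) = {ι, κ}.
cl(A) = ⋂ {C closed : A ⊆ C}. Closed sets containing A: {θ, ι, κ, λ, μ}.
Intersecting these: cl(A) = {θ, ι, κ, λ, μ}.
∂A = cl(A) ∖ int(A) = {θ, ι, κ, λ, μ} ∖ {ι, κ} = {θ, λ, μ}.


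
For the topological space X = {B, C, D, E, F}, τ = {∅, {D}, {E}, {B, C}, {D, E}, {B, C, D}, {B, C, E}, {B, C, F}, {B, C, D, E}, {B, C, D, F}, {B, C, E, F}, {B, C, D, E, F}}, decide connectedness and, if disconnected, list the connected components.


(X, τ) is disconnected; components = [{D}, {E}, {B, C, F}].

Find clopen sets (U ∈ τ with X ∖ U ∈ τ):
  U = ∅, X ∖ U = {B, C, D, E, F} — both open, so U is clopen.
  U = {D}, X ∖ U = {B, C, E, F} — both open, so U is clopen.
  U = {E}, X ∖ U = {B, C, D, F} — both open, so U is clopen.
  U = {D, E}, X ∖ U = {B, C, F} — both open, so U is clopen.
  U = {B, C, F}, X ∖ U = {D, E} — both open, so U is clopen.
  U = {B, C, D, F}, X ∖ U = {E} — both open, so U is clopen.
  U = {B, C, E, F}, X ∖ U = {D} — both open, so U is clopen.
  U = {B, C, D, E, F}, X ∖ U = ∅ — both open, so U is clopen.
Nontrivial clopen(s) exist: e.g. {D}. So (X, τ) is disconnected.
Compute connected components by grouping points that agree on all clopens:
  component: {D}
  component: {E}
  component: {B, C, F}


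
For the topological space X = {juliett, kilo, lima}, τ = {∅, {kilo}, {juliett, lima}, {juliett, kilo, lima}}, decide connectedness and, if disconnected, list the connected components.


(X, τ) is disconnected; components = [{kilo}, {juliett, lima}].

Find clopen sets (U ∈ τ with X ∖ U ∈ τ):
  U = ∅, X ∖ U = {juliett, kilo, lima} — both open, so U is clopen.
  U = {kilo}, X ∖ U = {juliett, lima} — both open, so U is clopen.
  U = {juliett, lima}, X ∖ U = {kilo} — both open, so U is clopen.
  U = {juliett, kilo, lima}, X ∖ U = ∅ — both open, so U is clopen.
Nontrivial clopen(s) exist: e.g. {kilo}. So (X, τ) is disconnected.
Compute connected components by grouping points that agree on all clopens:
  component: {kilo}
  component: {juliett, lima}


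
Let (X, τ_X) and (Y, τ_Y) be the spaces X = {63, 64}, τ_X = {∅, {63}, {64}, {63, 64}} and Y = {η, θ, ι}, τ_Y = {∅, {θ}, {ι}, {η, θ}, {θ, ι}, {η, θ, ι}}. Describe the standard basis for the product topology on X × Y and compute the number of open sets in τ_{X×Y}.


Basis B = {∅ × ∅, {63} × {θ}, {63} × {ι}, {64} × {θ}, {64} × {ι}, {63} × {η, θ}, {63} × {θ, ι}, {63, 64} × {θ}, {63, 64} × {ι}, {64} × {η, θ}, {64} × {θ, ι}, {63} × {η, θ, ι}, {64} × {η, θ, ι}, {63, 64} × {η, θ}, {63, 64} × {θ, ι}, {63, 64} × {η, θ, ι}}; |τ_{X×Y}| = 36.

Enumerate products U × V with U ∈ τ_X, V ∈ τ_Y (deduplicated):
  ∅ × ∅ = {} (∅)
  {63} × {θ} = {(63,θ)}
  {63} × {ι} = {(63,ι)}
  {64} × {θ} = {(64,θ)}
  {64} × {ι} = {(64,ι)}
  {63} × {η, θ} = {(63,η), (63,θ)}
  {63} × {θ, ι} = {(63,θ), (63,ι)}
  {63, 64} × {θ} = {(63,θ), (64,θ)}
  {63, 64} × {ι} = {(63,ι), (64,ι)}
  {64} × {η, θ} = {(64,η), (64,θ)}
  {64} × {θ, ι} = {(64,θ), (64,ι)}
  {63} × {η, θ, ι} = {(63,η), (63,θ), (63,ι)}
  {64} × {η, θ, ι} = {(64,η), (64,θ), (64,ι)}
  {63, 64} × {η, θ} = {(63,η), (63,θ), (64,η), (64,θ)}
  {63, 64} × {θ, ι} = {(63,θ), (63,ι), (64,θ), (64,ι)}
  {63, 64} × {η, θ, ι} = {(63,η), (63,θ), (63,ι), (64,η), (64,θ), (64,ι)}
These 16 distinct sets form the basis B.
Close under arbitrary unions to get τ_{X×Y}; counting gives |τ_{X×Y}| = 36.


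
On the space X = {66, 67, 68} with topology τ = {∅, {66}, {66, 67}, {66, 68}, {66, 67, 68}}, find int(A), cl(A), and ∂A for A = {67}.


int(A) = ∅, cl(A) = {67}, ∂A = {67}.

Closed sets in (X, τ) are complements of opens:
  closed(X, τ) = {∅, {67}, {68}, {67, 68}, {66, 67, 68}}.
int(A) = ⋃ {U ∈ τ : U ⊆ A}. Opens contained in A: ∅.
Taking the union of these: int(A) = ∅.
cl(A) = ⋂ {C closed : A ⊆ C}. Closed sets containing A: {67}, {67, 68}, {66, 67, 68}.
Intersecting these: cl(A) = {67}.
∂A = cl(A) ∖ int(A) = {67} ∖ ∅ = {67}.


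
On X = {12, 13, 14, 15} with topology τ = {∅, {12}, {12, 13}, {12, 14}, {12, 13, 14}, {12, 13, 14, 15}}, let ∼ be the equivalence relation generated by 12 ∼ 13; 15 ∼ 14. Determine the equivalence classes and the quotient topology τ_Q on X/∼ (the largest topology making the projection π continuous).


X/∼ = {[12=13], [14=15]}; |τ_Q| = 3.

Equivalence classes: [12=13], [14=15].
Quotient map π: X → X/∼ sends 12 ↦ [12=13], 13 ↦ [12=13], 14 ↦ [14=15], 15 ↦ [14=15].
For each subset V ⊆ X/∼, compute π^{-1}(V) ⊆ X and check whether π^{-1}(V) ∈ τ. V is open in τ_Q iff π^{-1}(V) ∈ τ.
  V = {}: π^{-1}(V) = ∅ ∈ τ ✓.
  V = {[12=13]}: π^{-1}(V) = {12, 13} ∈ τ ✓.
  V = {[14=15]}: π^{-1}(V) = {14, 15} ∉ τ ✗.
  V = {[12=13], [14=15]}: π^{-1}(V) = {12, 13, 14, 15} ∈ τ ✓.
Open sets in the quotient: τ_Q = {{}, {[12=13]}, {[12=13], [14=15]}} (3 elements).


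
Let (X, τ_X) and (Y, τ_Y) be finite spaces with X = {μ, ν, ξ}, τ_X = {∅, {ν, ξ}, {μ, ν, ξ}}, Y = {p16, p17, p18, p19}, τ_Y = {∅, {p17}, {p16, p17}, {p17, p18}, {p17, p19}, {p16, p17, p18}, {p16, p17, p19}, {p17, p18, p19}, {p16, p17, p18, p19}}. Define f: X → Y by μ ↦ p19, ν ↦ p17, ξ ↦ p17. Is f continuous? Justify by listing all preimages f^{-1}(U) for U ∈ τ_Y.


f IS continuous.

Compute f^{-1}(U) for each U ∈ τ_Y:
  U = ∅: f^{-1}(U) = ∅ ∈ τ_X ✓.
  U = {p17}: f^{-1}(U) = {ν, ξ} ∈ τ_X ✓.
  U = {p16, p17}: f^{-1}(U) = {ν, ξ} ∈ τ_X ✓.
  U = {p17, p18}: f^{-1}(U) = {ν, ξ} ∈ τ_X ✓.
  U = {p17, p19}: f^{-1}(U) = {μ, ν, ξ} ∈ τ_X ✓.
  U = {p16, p17, p18}: f^{-1}(U) = {ν, ξ} ∈ τ_X ✓.
  U = {p16, p17, p19}: f^{-1}(U) = {μ, ν, ξ} ∈ τ_X ✓.
  U = {p17, p18, p19}: f^{-1}(U) = {μ, ν, ξ} ∈ τ_X ✓.
  U = {p16, p17, p18, p19}: f^{-1}(U) = {μ, ν, ξ} ∈ τ_X ✓.
Every preimage lies in τ_X, so f IS continuous.


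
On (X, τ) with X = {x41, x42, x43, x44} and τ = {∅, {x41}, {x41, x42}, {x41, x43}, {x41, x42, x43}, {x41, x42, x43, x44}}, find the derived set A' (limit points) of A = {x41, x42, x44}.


A' = {x42, x43, x44}

For each x ∈ X, list the open sets U ∈ τ with x ∈ U, then check whether U ∩ (A ∖ {x}) ≠ ∅ for every such U.
  x = x41: open {x41} ∋ x has {x41} ∩ (A ∖ {x41}) = ∅, so x is NOT a limit point.
  x = x42: opens ∋ x are {x41, x42}, {x41, x42, x43}, {x41, x42, x43, x44}; each meets A ∖ {x42}, so x IS a limit point.
  x = x43: opens ∋ x are {x41, x43}, {x41, x42, x43}, {x41, x42, x43, x44}; each meets A ∖ {x43}, so x IS a limit point.
  x = x44: opens ∋ x are {x41, x42, x43, x44}; each meets A ∖ {x44}, so x IS a limit point.
Collecting: A' = {x42, x43, x44}.


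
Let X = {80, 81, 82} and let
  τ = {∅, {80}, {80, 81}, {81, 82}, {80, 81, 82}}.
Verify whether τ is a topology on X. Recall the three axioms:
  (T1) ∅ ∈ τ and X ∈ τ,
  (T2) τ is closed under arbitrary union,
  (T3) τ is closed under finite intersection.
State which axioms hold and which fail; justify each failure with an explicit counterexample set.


τ is NOT a topology on X.

Axiom (T1): ∅ ∈ τ? Yes; X ∈ τ? Yes.
Axiom (T2/T3): check pairwise unions and intersections of members of τ.
Counterexample for (T3): {80, 81} ∩ {81, 82} = {81} ∉ τ. Therefore τ is NOT a topology.


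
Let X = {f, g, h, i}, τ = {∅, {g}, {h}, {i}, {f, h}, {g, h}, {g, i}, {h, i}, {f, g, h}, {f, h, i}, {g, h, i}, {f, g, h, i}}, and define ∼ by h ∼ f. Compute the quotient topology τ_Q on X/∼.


X/∼ = {[f=h], [g], [i]}; |τ_Q| = 8.

Equivalence classes: [f=h], [g], [i].
Quotient map π: X → X/∼ sends f ↦ [f=h], g ↦ [g], h ↦ [f=h], i ↦ [i].
For each subset V ⊆ X/∼, compute π^{-1}(V) ⊆ X and check whether π^{-1}(V) ∈ τ. V is open in τ_Q iff π^{-1}(V) ∈ τ.
  V = {}: π^{-1}(V) = ∅ ∈ τ ✓.
  V = {[f=h]}: π^{-1}(V) = {f, h} ∈ τ ✓.
  V = {[g]}: π^{-1}(V) = {g} ∈ τ ✓.
  V = {[f=h], [g]}: π^{-1}(V) = {f, g, h} ∈ τ ✓.
  V = {[i]}: π^{-1}(V) = {i} ∈ τ ✓.
  V = {[f=h], [i]}: π^{-1}(V) = {f, h, i} ∈ τ ✓.
  V = {[g], [i]}: π^{-1}(V) = {g, i} ∈ τ ✓.
  V = {[f=h], [g], [i]}: π^{-1}(V) = {f, g, h, i} ∈ τ ✓.
Open sets in the quotient: τ_Q = {{}, {[f=h]}, {[g]}, {[f=h], [g]}, {[i]}, {[f=h], [i]}, {[g], [i]}, {[f=h], [g], [i]}} (8 elements).


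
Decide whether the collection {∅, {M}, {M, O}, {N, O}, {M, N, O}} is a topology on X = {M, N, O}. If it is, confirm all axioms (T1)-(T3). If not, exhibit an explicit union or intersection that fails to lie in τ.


τ is NOT a topology on X.

Axiom (T1): ∅ ∈ τ? Yes; X ∈ τ? Yes.
Axiom (T2/T3): check pairwise unions and intersections of members of τ.
Counterexample for (T3): {M, O} ∩ {N, O} = {O} ∉ τ. Therefore τ is NOT a topology.


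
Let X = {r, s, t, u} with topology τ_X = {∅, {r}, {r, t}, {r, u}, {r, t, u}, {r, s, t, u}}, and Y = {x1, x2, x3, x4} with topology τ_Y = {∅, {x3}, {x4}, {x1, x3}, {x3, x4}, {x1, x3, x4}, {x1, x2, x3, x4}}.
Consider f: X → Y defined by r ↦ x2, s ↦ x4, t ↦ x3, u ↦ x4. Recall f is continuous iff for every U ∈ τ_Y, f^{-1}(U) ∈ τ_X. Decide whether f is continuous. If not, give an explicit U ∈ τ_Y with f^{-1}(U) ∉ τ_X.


f is NOT continuous.

Compute f^{-1}(U) for each U ∈ τ_Y:
  U = ∅: f^{-1}(U) = ∅ ∈ τ_X ✓.
  U = {x3}: f^{-1}(U) = {t} ∉ τ_X ✗.
  U = {x4}: f^{-1}(U) = {s, u} ∉ τ_X ✗.
  U = {x1, x3}: f^{-1}(U) = {t} ∉ τ_X ✗.
  U = {x3, x4}: f^{-1}(U) = {s, t, u} ∉ τ_X ✗.
  U = {x1, x3, x4}: f^{-1}(U) = {s, t, u} ∉ τ_X ✗.
  U = {x1, x2, x3, x4}: f^{-1}(U) = {r, s, t, u} ∈ τ_X ✓.
Found U = {x3} with f^{-1}(U) = {t} not in τ_X. Therefore f is NOT continuous.


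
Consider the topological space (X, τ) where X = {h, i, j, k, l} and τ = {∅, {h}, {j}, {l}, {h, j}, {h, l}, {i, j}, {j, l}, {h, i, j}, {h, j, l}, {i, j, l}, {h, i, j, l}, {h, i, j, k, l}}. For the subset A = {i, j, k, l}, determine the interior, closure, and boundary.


int(A) = {i, j, l}, cl(A) = {i, j, k, l}, ∂A = {k}.

Closed sets in (X, τ) are complements of opens:
  closed(X, τ) = {∅, {k}, {h, k}, {i, k}, {k, l}, {h, i, k}, {h, k, l}, {i, j, k}, {i, k, l}, {h, i, j, k}, {h, i, k, l}, {i, j, k, l}, {h, i, j, k, l}}.
int(A) = ⋃ {U ∈ τ : U ⊆ A}. Opens contained in A: ∅, {j}, {l}, {i, j}, {j, l}, {i, j, l}.
Taking the union of these: int(A) = {i, j, l}.
cl(A) = ⋂ {C closed : A ⊆ C}. Closed sets containing A: {i, j, k, l}, {h, i, j, k, l}.
Intersecting these: cl(A) = {i, j, k, l}.
∂A = cl(A) ∖ int(A) = {i, j, k, l} ∖ {i, j, l} = {k}.


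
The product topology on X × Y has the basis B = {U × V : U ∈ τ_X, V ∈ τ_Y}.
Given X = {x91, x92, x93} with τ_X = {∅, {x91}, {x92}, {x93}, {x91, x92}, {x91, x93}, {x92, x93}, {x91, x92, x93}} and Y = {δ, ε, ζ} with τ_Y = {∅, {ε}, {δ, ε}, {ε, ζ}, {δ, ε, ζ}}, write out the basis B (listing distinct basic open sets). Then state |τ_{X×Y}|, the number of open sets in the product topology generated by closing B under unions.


Basis B = {∅ × ∅, {x91} × {ε}, {x92} × {ε}, {x93} × {ε}, {x91} × {δ, ε}, {x91} × {ε, ζ}, {x91, x92} × {ε}, {x91, x93} × {ε}, {x92} × {δ, ε}, {x92} × {ε, ζ}, {x92, x93} × {ε}, {x93} × {δ, ε}, {x93} × {ε, ζ}, {x91} × {δ, ε, ζ}, {x91, x92, x93} × {ε}, {x92} × {δ, ε, ζ}, {x93} × {δ, ε, ζ}, {x91, x92} × {δ, ε}, {x91, x93} × {δ, ε}, {x91, x92} × {ε, ζ}, {x91, x93} × {ε, ζ}, {x92, x93} × {δ, ε}, {x92, x93} × {ε, ζ}, {x91, x92} × {δ, ε, ζ}, {x91, x93} × {δ, ε, ζ}, {x91, x92, x93} × {δ, ε}, {x91, x92, x93} × {ε, ζ}, {x92, x93} × {δ, ε, ζ}, {x91, x92, x93} × {δ, ε, ζ}}; |τ_{X×Y}| = 125.

Enumerate products U × V with U ∈ τ_X, V ∈ τ_Y (deduplicated):
  ∅ × ∅ = {} (∅)
  {x91} × {ε} = {(x91,ε)}
  {x92} × {ε} = {(x92,ε)}
  {x93} × {ε} = {(x93,ε)}
  {x91} × {δ, ε} = {(x91,δ), (x91,ε)}
  {x91} × {ε, ζ} = {(x91,ε), (x91,ζ)}
  {x91, x92} × {ε} = {(x91,ε), (x92,ε)}
  {x91, x93} × {ε} = {(x91,ε), (x93,ε)}
  {x92} × {δ, ε} = {(x92,δ), (x92,ε)}
  {x92} × {ε, ζ} = {(x92,ε), (x92,ζ)}
  {x92, x93} × {ε} = {(x92,ε), (x93,ε)}
  {x93} × {δ, ε} = {(x93,δ), (x93,ε)}
  {x93} × {ε, ζ} = {(x93,ε), (x93,ζ)}
  {x91} × {δ, ε, ζ} = {(x91,δ), (x91,ε), (x91,ζ)}
  {x91, x92, x93} × {ε} = {(x91,ε), (x92,ε), (x93,ε)}
  {x92} × {δ, ε, ζ} = {(x92,δ), (x92,ε), (x92,ζ)}
  {x93} × {δ, ε, ζ} = {(x93,δ), (x93,ε), (x93,ζ)}
  {x91, x92} × {δ, ε} = {(x91,δ), (x91,ε), (x92,δ), (x92,ε)}
  {x91, x93} × {δ, ε} = {(x91,δ), (x91,ε), (x93,δ), (x93,ε)}
  {x91, x92} × {ε, ζ} = {(x91,ε), (x91,ζ), (x92,ε), (x92,ζ)}
  {x91, x93} × {ε, ζ} = {(x91,ε), (x91,ζ), (x93,ε), (x93,ζ)}
  {x92, x93} × {δ, ε} = {(x92,δ), (x92,ε), (x93,δ), (x93,ε)}
  {x92, x93} × {ε, ζ} = {(x92,ε), (x92,ζ), (x93,ε), (x93,ζ)}
  {x91, x92} × {δ, ε, ζ} = {(x91,δ), (x91,ε), (x91,ζ), (x92,δ), (x92,ε), (x92,ζ)}
  {x91, x93} × {δ, ε, ζ} = {(x91,δ), (x91,ε), (x91,ζ), (x93,δ), (x93,ε), (x93,ζ)}
  {x91, x92, x93} × {δ, ε} = {(x91,δ), (x91,ε), (x92,δ), (x92,ε), (x93,δ), (x93,ε)}
  {x91, x92, x93} × {ε, ζ} = {(x91,ε), (x91,ζ), (x92,ε), (x92,ζ), (x93,ε), (x93,ζ)}
  {x92, x93} × {δ, ε, ζ} = {(x92,δ), (x92,ε), (x92,ζ), (x93,δ), (x93,ε), (x93,ζ)}
  {x91, x92, x93} × {δ, ε, ζ} = {(x91,δ), (x91,ε), (x91,ζ), (x92,δ), (x92,ε), (x92,ζ), (x93,δ), (x93,ε), (x93,ζ)}
These 29 distinct sets form the basis B.
Close under arbitrary unions to get τ_{X×Y}; counting gives |τ_{X×Y}| = 125.


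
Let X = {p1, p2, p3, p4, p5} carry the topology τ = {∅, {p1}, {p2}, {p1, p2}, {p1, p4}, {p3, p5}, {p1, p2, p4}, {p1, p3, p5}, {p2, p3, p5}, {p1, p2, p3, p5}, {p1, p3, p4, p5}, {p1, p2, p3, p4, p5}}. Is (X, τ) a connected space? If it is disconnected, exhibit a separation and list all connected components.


(X, τ) is disconnected; components = [{p2}, {p1, p4}, {p3, p5}].

Find clopen sets (U ∈ τ with X ∖ U ∈ τ):
  U = ∅, X ∖ U = {p1, p2, p3, p4, p5} — both open, so U is clopen.
  U = {p2}, X ∖ U = {p1, p3, p4, p5} — both open, so U is clopen.
  U = {p1, p4}, X ∖ U = {p2, p3, p5} — both open, so U is clopen.
  U = {p3, p5}, X ∖ U = {p1, p2, p4} — both open, so U is clopen.
  U = {p1, p2, p4}, X ∖ U = {p3, p5} — both open, so U is clopen.
  U = {p2, p3, p5}, X ∖ U = {p1, p4} — both open, so U is clopen.
  U = {p1, p3, p4, p5}, X ∖ U = {p2} — both open, so U is clopen.
  U = {p1, p2, p3, p4, p5}, X ∖ U = ∅ — both open, so U is clopen.
Nontrivial clopen(s) exist: e.g. {p2}. So (X, τ) is disconnected.
Compute connected components by grouping points that agree on all clopens:
  component: {p2}
  component: {p1, p4}
  component: {p3, p5}


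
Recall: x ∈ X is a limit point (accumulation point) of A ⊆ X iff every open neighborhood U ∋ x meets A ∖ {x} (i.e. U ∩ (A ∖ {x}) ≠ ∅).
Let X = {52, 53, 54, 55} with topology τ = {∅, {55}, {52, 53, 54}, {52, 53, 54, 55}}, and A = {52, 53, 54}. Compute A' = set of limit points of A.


A' = {52, 53, 54}

For each x ∈ X, list the open sets U ∈ τ with x ∈ U, then check whether U ∩ (A ∖ {x}) ≠ ∅ for every such U.
  x = 52: opens ∋ x are {52, 53, 54}, {52, 53, 54, 55}; each meets A ∖ {52}, so x IS a limit point.
  x = 53: opens ∋ x are {52, 53, 54}, {52, 53, 54, 55}; each meets A ∖ {53}, so x IS a limit point.
  x = 54: opens ∋ x are {52, 53, 54}, {52, 53, 54, 55}; each meets A ∖ {54}, so x IS a limit point.
  x = 55: open {55} ∋ x has {55} ∩ (A ∖ {55}) = ∅, so x is NOT a limit point.
Collecting: A' = {52, 53, 54}.


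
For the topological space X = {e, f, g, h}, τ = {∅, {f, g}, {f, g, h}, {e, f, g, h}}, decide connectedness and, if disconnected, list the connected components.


(X, τ) is connected.

Find clopen sets (U ∈ τ with X ∖ U ∈ τ):
  U = ∅, X ∖ U = {e, f, g, h} — both open, so U is clopen.
  U = {e, f, g, h}, X ∖ U = ∅ — both open, so U is clopen.
Only trivial clopens (∅ and X) exist, so (X, τ) is connected.
Compute connected components by grouping points that agree on all clopens:
  component: {e, f, g, h}


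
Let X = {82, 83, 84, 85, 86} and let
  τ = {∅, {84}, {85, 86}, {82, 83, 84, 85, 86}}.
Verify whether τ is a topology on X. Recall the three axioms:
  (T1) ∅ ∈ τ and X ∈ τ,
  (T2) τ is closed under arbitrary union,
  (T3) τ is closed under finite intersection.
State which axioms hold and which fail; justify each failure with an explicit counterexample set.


τ is NOT a topology on X.

Axiom (T1): ∅ ∈ τ? Yes; X ∈ τ? Yes.
Axiom (T2/T3): check pairwise unions and intersections of members of τ.
Counterexample for (T2): {84} ∪ {85, 86} = {84, 85, 86} ∉ τ. Therefore τ is NOT a topology.


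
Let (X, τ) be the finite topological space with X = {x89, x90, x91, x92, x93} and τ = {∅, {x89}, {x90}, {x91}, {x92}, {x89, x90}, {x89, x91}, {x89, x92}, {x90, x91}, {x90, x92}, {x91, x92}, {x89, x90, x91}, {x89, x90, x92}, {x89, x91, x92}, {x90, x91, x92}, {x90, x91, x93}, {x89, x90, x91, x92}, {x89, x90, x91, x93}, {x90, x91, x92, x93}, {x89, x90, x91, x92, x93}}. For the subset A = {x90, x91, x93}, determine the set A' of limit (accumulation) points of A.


A' = {x93}

For each x ∈ X, list the open sets U ∈ τ with x ∈ U, then check whether U ∩ (A ∖ {x}) ≠ ∅ for every such U.
  x = x89: open {x89} ∋ x has {x89} ∩ (A ∖ {x89}) = ∅, so x is NOT a limit point.
  x = x90: open {x90} ∋ x has {x90} ∩ (A ∖ {x90}) = ∅, so x is NOT a limit point.
  x = x91: open {x91} ∋ x has {x91} ∩ (A ∖ {x91}) = ∅, so x is NOT a limit point.
  x = x92: open {x92} ∋ x has {x92} ∩ (A ∖ {x92}) = ∅, so x is NOT a limit point.
  x = x93: opens ∋ x are {x90, x91, x93}, {x89, x90, x91, x93}, {x90, x91, x92, x93}, {x89, x90, x91, x92, x93}; each meets A ∖ {x93}, so x IS a limit point.
Collecting: A' = {x93}.


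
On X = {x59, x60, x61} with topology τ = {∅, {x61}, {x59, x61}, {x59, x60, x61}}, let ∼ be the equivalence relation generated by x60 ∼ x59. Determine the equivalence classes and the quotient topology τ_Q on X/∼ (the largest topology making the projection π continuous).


X/∼ = {[x59=x60], [x61]}; |τ_Q| = 3.

Equivalence classes: [x59=x60], [x61].
Quotient map π: X → X/∼ sends x59 ↦ [x59=x60], x60 ↦ [x59=x60], x61 ↦ [x61].
For each subset V ⊆ X/∼, compute π^{-1}(V) ⊆ X and check whether π^{-1}(V) ∈ τ. V is open in τ_Q iff π^{-1}(V) ∈ τ.
  V = {}: π^{-1}(V) = ∅ ∈ τ ✓.
  V = {[x59=x60]}: π^{-1}(V) = {x59, x60} ∉ τ ✗.
  V = {[x61]}: π^{-1}(V) = {x61} ∈ τ ✓.
  V = {[x59=x60], [x61]}: π^{-1}(V) = {x59, x60, x61} ∈ τ ✓.
Open sets in the quotient: τ_Q = {{}, {[x61]}, {[x59=x60], [x61]}} (3 elements).


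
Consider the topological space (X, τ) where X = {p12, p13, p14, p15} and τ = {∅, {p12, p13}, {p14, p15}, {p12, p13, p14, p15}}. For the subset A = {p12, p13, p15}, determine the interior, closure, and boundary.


int(A) = {p12, p13}, cl(A) = {p12, p13, p14, p15}, ∂A = {p14, p15}.

Closed sets in (X, τ) are complements of opens:
  closed(X, τ) = {∅, {p12, p13}, {p14, p15}, {p12, p13, p14, p15}}.
int(A) = ⋃ {U ∈ τ : U ⊆ A}. Opens contained in A: ∅, {p12, p13}.
Taking the union of these: int(A) = {p12, p13}.
cl(A) = ⋂ {C closed : A ⊆ C}. Closed sets containing A: {p12, p13, p14, p15}.
Intersecting these: cl(A) = {p12, p13, p14, p15}.
∂A = cl(A) ∖ int(A) = {p12, p13, p14, p15} ∖ {p12, p13} = {p14, p15}.


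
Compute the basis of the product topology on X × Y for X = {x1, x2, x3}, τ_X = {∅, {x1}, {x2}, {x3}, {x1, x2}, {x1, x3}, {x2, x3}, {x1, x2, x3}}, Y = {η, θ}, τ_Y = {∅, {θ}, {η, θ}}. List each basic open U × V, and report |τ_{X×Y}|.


Basis B = {∅ × ∅, {x1} × {θ}, {x2} × {θ}, {x3} × {θ}, {x1} × {η, θ}, {x1, x2} × {θ}, {x1, x3} × {θ}, {x2} × {η, θ}, {x2, x3} × {θ}, {x3} × {η, θ}, {x1, x2, x3} × {θ}, {x1, x2} × {η, θ}, {x1, x3} × {η, θ}, {x2, x3} × {η, θ}, {x1, x2, x3} × {η, θ}}; |τ_{X×Y}| = 27.

Enumerate products U × V with U ∈ τ_X, V ∈ τ_Y (deduplicated):
  ∅ × ∅ = {} (∅)
  {x1} × {θ} = {(x1,θ)}
  {x2} × {θ} = {(x2,θ)}
  {x3} × {θ} = {(x3,θ)}
  {x1} × {η, θ} = {(x1,η), (x1,θ)}
  {x1, x2} × {θ} = {(x1,θ), (x2,θ)}
  {x1, x3} × {θ} = {(x1,θ), (x3,θ)}
  {x2} × {η, θ} = {(x2,η), (x2,θ)}
  {x2, x3} × {θ} = {(x2,θ), (x3,θ)}
  {x3} × {η, θ} = {(x3,η), (x3,θ)}
  {x1, x2, x3} × {θ} = {(x1,θ), (x2,θ), (x3,θ)}
  {x1, x2} × {η, θ} = {(x1,η), (x1,θ), (x2,η), (x2,θ)}
  {x1, x3} × {η, θ} = {(x1,η), (x1,θ), (x3,η), (x3,θ)}
  {x2, x3} × {η, θ} = {(x2,η), (x2,θ), (x3,η), (x3,θ)}
  {x1, x2, x3} × {η, θ} = {(x1,η), (x1,θ), (x2,η), (x2,θ), (x3,η), (x3,θ)}
These 15 distinct sets form the basis B.
Close under arbitrary unions to get τ_{X×Y}; counting gives |τ_{X×Y}| = 27.


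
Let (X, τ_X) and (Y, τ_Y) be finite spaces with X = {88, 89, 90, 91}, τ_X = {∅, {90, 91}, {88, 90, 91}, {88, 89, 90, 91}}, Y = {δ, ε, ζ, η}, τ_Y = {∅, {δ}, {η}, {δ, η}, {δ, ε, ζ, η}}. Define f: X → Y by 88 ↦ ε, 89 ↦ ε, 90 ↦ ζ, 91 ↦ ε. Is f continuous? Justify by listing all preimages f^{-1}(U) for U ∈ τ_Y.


f IS continuous.

Compute f^{-1}(U) for each U ∈ τ_Y:
  U = ∅: f^{-1}(U) = ∅ ∈ τ_X ✓.
  U = {δ}: f^{-1}(U) = ∅ ∈ τ_X ✓.
  U = {η}: f^{-1}(U) = ∅ ∈ τ_X ✓.
  U = {δ, η}: f^{-1}(U) = ∅ ∈ τ_X ✓.
  U = {δ, ε, ζ, η}: f^{-1}(U) = {88, 89, 90, 91} ∈ τ_X ✓.
Every preimage lies in τ_X, so f IS continuous.


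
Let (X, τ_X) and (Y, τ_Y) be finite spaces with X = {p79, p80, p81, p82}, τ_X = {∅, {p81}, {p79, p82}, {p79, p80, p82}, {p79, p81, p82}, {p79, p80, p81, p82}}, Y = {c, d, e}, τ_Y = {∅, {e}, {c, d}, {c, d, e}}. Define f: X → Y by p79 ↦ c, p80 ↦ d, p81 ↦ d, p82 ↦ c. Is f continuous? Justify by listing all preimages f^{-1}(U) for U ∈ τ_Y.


f IS continuous.

Compute f^{-1}(U) for each U ∈ τ_Y:
  U = ∅: f^{-1}(U) = ∅ ∈ τ_X ✓.
  U = {e}: f^{-1}(U) = ∅ ∈ τ_X ✓.
  U = {c, d}: f^{-1}(U) = {p79, p80, p81, p82} ∈ τ_X ✓.
  U = {c, d, e}: f^{-1}(U) = {p79, p80, p81, p82} ∈ τ_X ✓.
Every preimage lies in τ_X, so f IS continuous.


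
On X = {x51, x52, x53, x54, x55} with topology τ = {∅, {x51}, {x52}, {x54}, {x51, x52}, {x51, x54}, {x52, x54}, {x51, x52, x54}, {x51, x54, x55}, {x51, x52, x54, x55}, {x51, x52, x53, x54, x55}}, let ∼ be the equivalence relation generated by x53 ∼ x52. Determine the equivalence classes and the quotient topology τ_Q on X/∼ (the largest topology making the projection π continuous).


X/∼ = {[x51], [x52=x53], [x54], [x55]}; |τ_Q| = 6.

Equivalence classes: [x51], [x52=x53], [x54], [x55].
Quotient map π: X → X/∼ sends x51 ↦ [x51], x52 ↦ [x52=x53], x53 ↦ [x52=x53], x54 ↦ [x54], x55 ↦ [x55].
For each subset V ⊆ X/∼, compute π^{-1}(V) ⊆ X and check whether π^{-1}(V) ∈ τ. V is open in τ_Q iff π^{-1}(V) ∈ τ.
  V = {}: π^{-1}(V) = ∅ ∈ τ ✓.
  V = {[x51]}: π^{-1}(V) = {x51} ∈ τ ✓.
  V = {[x52=x53]}: π^{-1}(V) = {x52, x53} ∉ τ ✗.
  V = {[x51], [x52=x53]}: π^{-1}(V) = {x51, x52, x53} ∉ τ ✗.
  V = {[x54]}: π^{-1}(V) = {x54} ∈ τ ✓.
  V = {[x51], [x54]}: π^{-1}(V) = {x51, x54} ∈ τ ✓.
  V = {[x52=x53], [x54]}: π^{-1}(V) = {x52, x53, x54} ∉ τ ✗.
  V = {[x51], [x52=x53], [x54]}: π^{-1}(V) = {x51, x52, x53, x54} ∉ τ ✗.
  V = {[x55]}: π^{-1}(V) = {x55} ∉ τ ✗.
  V = {[x51], [x55]}: π^{-1}(V) = {x51, x55} ∉ τ ✗.
  V = {[x52=x53], [x55]}: π^{-1}(V) = {x52, x53, x55} ∉ τ ✗.
  V = {[x51], [x52=x53], [x55]}: π^{-1}(V) = {x51, x52, x53, x55} ∉ τ ✗.
  V = {[x54], [x55]}: π^{-1}(V) = {x54, x55} ∉ τ ✗.
  V = {[x51], [x54], [x55]}: π^{-1}(V) = {x51, x54, x55} ∈ τ ✓.
  V = {[x52=x53], [x54], [x55]}: π^{-1}(V) = {x52, x53, x54, x55} ∉ τ ✗.
  V = {[x51], [x52=x53], [x54], [x55]}: π^{-1}(V) = {x51, x52, x53, x54, x55} ∈ τ ✓.
Open sets in the quotient: τ_Q = {{}, {[x51]}, {[x54]}, {[x51], [x54]}, {[x51], [x54], [x55]}, {[x51], [x52=x53], [x54], [x55]}} (6 elements).


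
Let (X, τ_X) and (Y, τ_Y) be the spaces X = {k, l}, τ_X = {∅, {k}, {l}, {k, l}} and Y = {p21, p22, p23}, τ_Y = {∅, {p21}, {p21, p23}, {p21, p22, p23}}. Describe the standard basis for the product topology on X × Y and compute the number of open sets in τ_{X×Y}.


Basis B = {∅ × ∅, {k} × {p21}, {l} × {p21}, {k} × {p21, p23}, {k, l} × {p21}, {l} × {p21, p23}, {k} × {p21, p22, p23}, {l} × {p21, p22, p23}, {k, l} × {p21, p23}, {k, l} × {p21, p22, p23}}; |τ_{X×Y}| = 16.

Enumerate products U × V with U ∈ τ_X, V ∈ τ_Y (deduplicated):
  ∅ × ∅ = {} (∅)
  {k} × {p21} = {(k,p21)}
  {l} × {p21} = {(l,p21)}
  {k} × {p21, p23} = {(k,p21), (k,p23)}
  {k, l} × {p21} = {(k,p21), (l,p21)}
  {l} × {p21, p23} = {(l,p21), (l,p23)}
  {k} × {p21, p22, p23} = {(k,p21), (k,p22), (k,p23)}
  {l} × {p21, p22, p23} = {(l,p21), (l,p22), (l,p23)}
  {k, l} × {p21, p23} = {(k,p21), (k,p23), (l,p21), (l,p23)}
  {k, l} × {p21, p22, p23} = {(k,p21), (k,p22), (k,p23), (l,p21), (l,p22), (l,p23)}
These 10 distinct sets form the basis B.
Close under arbitrary unions to get τ_{X×Y}; counting gives |τ_{X×Y}| = 16.


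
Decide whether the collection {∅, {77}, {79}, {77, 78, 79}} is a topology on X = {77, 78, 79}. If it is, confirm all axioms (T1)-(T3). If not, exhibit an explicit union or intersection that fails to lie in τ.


τ is NOT a topology on X.

Axiom (T1): ∅ ∈ τ? Yes; X ∈ τ? Yes.
Axiom (T2/T3): check pairwise unions and intersections of members of τ.
Counterexample for (T2): {77} ∪ {79} = {77, 79} ∉ τ. Therefore τ is NOT a topology.


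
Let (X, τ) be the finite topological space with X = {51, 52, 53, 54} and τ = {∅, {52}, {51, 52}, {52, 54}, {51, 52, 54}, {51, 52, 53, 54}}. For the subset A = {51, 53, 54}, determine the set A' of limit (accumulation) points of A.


A' = {53}

For each x ∈ X, list the open sets U ∈ τ with x ∈ U, then check whether U ∩ (A ∖ {x}) ≠ ∅ for every such U.
  x = 51: open {51, 52} ∋ x has {51, 52} ∩ (A ∖ {51}) = ∅, so x is NOT a limit point.
  x = 52: open {52} ∋ x has {52} ∩ (A ∖ {52}) = ∅, so x is NOT a limit point.
  x = 53: opens ∋ x are {51, 52, 53, 54}; each meets A ∖ {53}, so x IS a limit point.
  x = 54: open {52, 54} ∋ x has {52, 54} ∩ (A ∖ {54}) = ∅, so x is NOT a limit point.
Collecting: A' = {53}.


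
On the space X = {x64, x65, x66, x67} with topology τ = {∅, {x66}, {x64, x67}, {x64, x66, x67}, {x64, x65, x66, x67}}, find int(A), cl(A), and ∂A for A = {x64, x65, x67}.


int(A) = {x64, x67}, cl(A) = {x64, x65, x67}, ∂A = {x65}.

Closed sets in (X, τ) are complements of opens:
  closed(X, τ) = {∅, {x65}, {x65, x66}, {x64, x65, x67}, {x64, x65, x66, x67}}.
int(A) = ⋃ {U ∈ τ : U ⊆ A}. Opens contained in A: ∅, {x64, x67}.
Taking the union of these: int(A) = {x64, x67}.
cl(A) = ⋂ {C closed : A ⊆ C}. Closed sets containing A: {x64, x65, x67}, {x64, x65, x66, x67}.
Intersecting these: cl(A) = {x64, x65, x67}.
∂A = cl(A) ∖ int(A) = {x64, x65, x67} ∖ {x64, x67} = {x65}.


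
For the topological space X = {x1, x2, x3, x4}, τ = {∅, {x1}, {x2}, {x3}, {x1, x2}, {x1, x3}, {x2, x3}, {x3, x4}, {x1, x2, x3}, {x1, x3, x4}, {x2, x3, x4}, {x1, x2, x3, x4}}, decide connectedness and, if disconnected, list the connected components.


(X, τ) is disconnected; components = [{x1}, {x2}, {x3, x4}].

Find clopen sets (U ∈ τ with X ∖ U ∈ τ):
  U = ∅, X ∖ U = {x1, x2, x3, x4} — both open, so U is clopen.
  U = {x1}, X ∖ U = {x2, x3, x4} — both open, so U is clopen.
  U = {x2}, X ∖ U = {x1, x3, x4} — both open, so U is clopen.
  U = {x1, x2}, X ∖ U = {x3, x4} — both open, so U is clopen.
  U = {x3, x4}, X ∖ U = {x1, x2} — both open, so U is clopen.
  U = {x1, x3, x4}, X ∖ U = {x2} — both open, so U is clopen.
  U = {x2, x3, x4}, X ∖ U = {x1} — both open, so U is clopen.
  U = {x1, x2, x3, x4}, X ∖ U = ∅ — both open, so U is clopen.
Nontrivial clopen(s) exist: e.g. {x2}. So (X, τ) is disconnected.
Compute connected components by grouping points that agree on all clopens:
  component: {x1}
  component: {x2}
  component: {x3, x4}


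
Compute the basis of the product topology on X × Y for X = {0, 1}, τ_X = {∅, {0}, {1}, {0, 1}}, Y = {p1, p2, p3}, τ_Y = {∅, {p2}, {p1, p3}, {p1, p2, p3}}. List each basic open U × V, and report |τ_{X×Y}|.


Basis B = {∅ × ∅, {0} × {p2}, {1} × {p2}, {0} × {p1, p3}, {0, 1} × {p2}, {1} × {p1, p3}, {0} × {p1, p2, p3}, {1} × {p1, p2, p3}, {0, 1} × {p1, p3}, {0, 1} × {p1, p2, p3}}; |τ_{X×Y}| = 16.

Enumerate products U × V with U ∈ τ_X, V ∈ τ_Y (deduplicated):
  ∅ × ∅ = {} (∅)
  {0} × {p2} = {(0,p2)}
  {1} × {p2} = {(1,p2)}
  {0} × {p1, p3} = {(0,p1), (0,p3)}
  {0, 1} × {p2} = {(0,p2), (1,p2)}
  {1} × {p1, p3} = {(1,p1), (1,p3)}
  {0} × {p1, p2, p3} = {(0,p1), (0,p2), (0,p3)}
  {1} × {p1, p2, p3} = {(1,p1), (1,p2), (1,p3)}
  {0, 1} × {p1, p3} = {(0,p1), (0,p3), (1,p1), (1,p3)}
  {0, 1} × {p1, p2, p3} = {(0,p1), (0,p2), (0,p3), (1,p1), (1,p2), (1,p3)}
These 10 distinct sets form the basis B.
Close under arbitrary unions to get τ_{X×Y}; counting gives |τ_{X×Y}| = 16.


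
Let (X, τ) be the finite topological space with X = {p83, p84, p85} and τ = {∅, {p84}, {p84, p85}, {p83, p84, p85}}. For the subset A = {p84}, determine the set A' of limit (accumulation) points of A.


A' = {p83, p85}

For each x ∈ X, list the open sets U ∈ τ with x ∈ U, then check whether U ∩ (A ∖ {x}) ≠ ∅ for every such U.
  x = p83: opens ∋ x are {p83, p84, p85}; each meets A ∖ {p83}, so x IS a limit point.
  x = p84: open {p84} ∋ x has {p84} ∩ (A ∖ {p84}) = ∅, so x is NOT a limit point.
  x = p85: opens ∋ x are {p84, p85}, {p83, p84, p85}; each meets A ∖ {p85}, so x IS a limit point.
Collecting: A' = {p83, p85}.


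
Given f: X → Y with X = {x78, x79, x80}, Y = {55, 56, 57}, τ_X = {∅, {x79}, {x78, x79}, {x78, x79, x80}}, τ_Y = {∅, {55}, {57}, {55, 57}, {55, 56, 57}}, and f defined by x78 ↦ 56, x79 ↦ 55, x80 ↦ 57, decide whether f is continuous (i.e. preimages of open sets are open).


f is NOT continuous.

Compute f^{-1}(U) for each U ∈ τ_Y:
  U = ∅: f^{-1}(U) = ∅ ∈ τ_X ✓.
  U = {55}: f^{-1}(U) = {x79} ∈ τ_X ✓.
  U = {57}: f^{-1}(U) = {x80} ∉ τ_X ✗.
  U = {55, 57}: f^{-1}(U) = {x79, x80} ∉ τ_X ✗.
  U = {55, 56, 57}: f^{-1}(U) = {x78, x79, x80} ∈ τ_X ✓.
Found U = {57} with f^{-1}(U) = {x80} not in τ_X. Therefore f is NOT continuous.


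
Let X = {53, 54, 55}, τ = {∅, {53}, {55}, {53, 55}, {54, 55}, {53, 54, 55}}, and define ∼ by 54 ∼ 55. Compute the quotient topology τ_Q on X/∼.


X/∼ = {[53], [54=55]}; |τ_Q| = 4.

Equivalence classes: [53], [54=55].
Quotient map π: X → X/∼ sends 53 ↦ [53], 54 ↦ [54=55], 55 ↦ [54=55].
For each subset V ⊆ X/∼, compute π^{-1}(V) ⊆ X and check whether π^{-1}(V) ∈ τ. V is open in τ_Q iff π^{-1}(V) ∈ τ.
  V = {}: π^{-1}(V) = ∅ ∈ τ ✓.
  V = {[53]}: π^{-1}(V) = {53} ∈ τ ✓.
  V = {[54=55]}: π^{-1}(V) = {54, 55} ∈ τ ✓.
  V = {[53], [54=55]}: π^{-1}(V) = {53, 54, 55} ∈ τ ✓.
Open sets in the quotient: τ_Q = {{}, {[53]}, {[54=55]}, {[53], [54=55]}} (4 elements).
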